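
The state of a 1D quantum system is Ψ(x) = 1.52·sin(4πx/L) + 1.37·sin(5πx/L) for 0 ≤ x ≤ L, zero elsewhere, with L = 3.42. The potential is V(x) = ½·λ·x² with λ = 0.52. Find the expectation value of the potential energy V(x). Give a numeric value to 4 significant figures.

⟨V⟩ = ∫ V(x)·|Ψ|² dx / ∫|Ψ|² dx.
On 0 ≤ x ≤ L (j ≠ l): ∫sin²(jπx/L) dx = L/2, ∫sin(jπx/L)·sin(lπx/L) dx = 0; diagonal moments ∫x·sin²(jπx/L) dx = L²/4, ∫x²·sin²(jπx/L) dx = L³·(1/6 − 1/(4j²π²)); cross terms ∫x·sin(jπx/L)·sin(lπx/L) dx = 0 for j + l even and −4jlL²/(π²(j² − l²)²) for j + l odd, ∫x²·sin(jπx/L)·sin(lπx/L) dx = (−1)^(j+l)·4jlL³/(π²(j² − l²)²); higher powers the same way via product-to-sum and parts.
State is unnormalized: ∫|Ψ|² dx = 7.1603, and ∫Ψ*·V(x)·Ψ dx = 2.8659, so ⟨V⟩ = 2.8659 / 7.1603.
⟨V⟩ = 0.40024.

0.4002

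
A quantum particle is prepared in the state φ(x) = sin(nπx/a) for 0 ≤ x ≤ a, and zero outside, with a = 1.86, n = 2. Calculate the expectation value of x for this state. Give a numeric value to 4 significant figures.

⟨x⟩ = ∫ x·|φ|² dx / ∫|φ|² dx (integrals over the domain).
With sin²θ = (1 − cos2θ)/2 on 0 ≤ x ≤ a: ∫sin²(nπx/a) dx = a/2, ∫x·sin²(nπx/a) dx = a²/4, ∫x²·sin²(nπx/a) dx = a³·(1/6 − 1/(4n²π²)); higher powers xᵏ the same way, integrating xᵏ·cos(2nπx/a) by parts.
State is unnormalized: ∫|φ|² dx = 0.93000, and ∫φ*·x·φ dx = 0.86490, so ⟨x⟩ = 0.86490 / 0.93000.
⟨x⟩ = 0.93000.

0.9300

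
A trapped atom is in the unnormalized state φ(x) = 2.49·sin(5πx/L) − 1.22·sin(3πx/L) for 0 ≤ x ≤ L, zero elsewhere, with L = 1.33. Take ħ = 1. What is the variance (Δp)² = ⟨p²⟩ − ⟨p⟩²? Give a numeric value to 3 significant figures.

122.

Compute ⟨p⟩ and ⟨p²⟩ separately; (Δp)² = ⟨p²⟩ − ⟨p⟩².
d²/dx² sin(jπx/L) = −(jπ/L)²·sin(jπx/L); on 0 ≤ x ≤ L, ∫sin²(jπx/L) dx = L/2 and ∫sin(jπx/L)·sin(lπx/L) dx = 0 for j ≠ l, so only diagonal terms survive in ∫|φ|² and ∫φ·φ″; ∫φ·φ′ dx = [φ²/2] between the walls = 0.
Normalization: ∫|φ|² dx = 5.1129.
⟨p⟩ = 0.0000 and ⟨p²⟩ = 122.21.
(Δp)² = 122.21 − (0.0000)² = 122.21.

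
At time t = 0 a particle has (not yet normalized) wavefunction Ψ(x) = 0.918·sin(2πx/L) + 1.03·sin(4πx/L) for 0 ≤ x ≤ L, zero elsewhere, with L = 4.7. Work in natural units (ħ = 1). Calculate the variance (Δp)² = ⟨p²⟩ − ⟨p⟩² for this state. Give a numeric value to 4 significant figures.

Compute ⟨p⟩ and ⟨p²⟩ separately; (Δp)² = ⟨p²⟩ − ⟨p⟩².
d²/dx² sin(jπx/L) = −(jπ/L)²·sin(jπx/L); on 0 ≤ x ≤ L, ∫sin²(jπx/L) dx = L/2 and ∫sin(jπx/L)·sin(lπx/L) dx = 0 for j ≠ l, so only diagonal terms survive in ∫|Ψ|² and ∫Ψ·Ψ″; ∫Ψ·Ψ′ dx = [Ψ²/2] between the walls = 0.
Normalization: ∫|Ψ|² dx = 4.4735.
⟨p⟩ = 0.0000 and ⟨p²⟩ = 4.7751.
(Δp)² = 4.7751 − (0.0000)² = 4.7751.

4.775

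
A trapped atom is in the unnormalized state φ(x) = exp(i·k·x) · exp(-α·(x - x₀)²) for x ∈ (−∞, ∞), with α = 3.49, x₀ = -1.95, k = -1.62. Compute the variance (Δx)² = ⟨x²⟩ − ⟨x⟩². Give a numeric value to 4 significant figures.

Compute ⟨x⟩ and ⟨x²⟩ separately, then (Δx)² = ⟨x²⟩ − ⟨x⟩².
Gaussian moments (u = x − x₀): ∫u^(2j)·e^(−2αu²) du = (2j−1)!!/(4α)^j · √(π/(2α)), odd powers integrate to 0; here √(π/(2α)) = 0.67088.
Normalization: ∫|φ|² dx = 0.67088.
⟨x⟩ = -1.9500 and ⟨x²⟩ = 3.8741.
(Δx)² = 3.8741 − (-1.9500)² = 0.071633.

0.07163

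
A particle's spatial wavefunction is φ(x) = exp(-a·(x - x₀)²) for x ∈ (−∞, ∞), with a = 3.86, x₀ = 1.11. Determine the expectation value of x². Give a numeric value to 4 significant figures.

1.297

⟨x²⟩ = ∫ x²·|φ|² dx / ∫|φ|² dx (integrals over the domain).
Gaussian moments (u = x − x₀): ∫u^(2j)·e^(−2au²) du = (2j−1)!!/(4a)^j · √(π/(2a)), odd powers integrate to 0; here √(π/(2a)) = 0.63792.
State is unnormalized: ∫|φ|² dx = 0.63792, and ∫φ*·x²·φ dx = 0.82730, so ⟨x²⟩ = 0.82730 / 0.63792.
⟨x²⟩ = 1.2969.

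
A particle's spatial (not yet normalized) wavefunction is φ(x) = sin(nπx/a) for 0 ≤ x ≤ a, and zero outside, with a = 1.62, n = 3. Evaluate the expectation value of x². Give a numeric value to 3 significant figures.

⟨x²⟩ = ∫ x²·|φ|² dx / ∫|φ|² dx (integrals over the domain).
With sin²θ = (1 − cos2θ)/2 on 0 ≤ x ≤ a: ∫sin²(nπx/a) dx = a/2, ∫x·sin²(nπx/a) dx = a²/4, ∫x²·sin²(nπx/a) dx = a³·(1/6 − 1/(4n²π²)); higher powers xᵏ the same way, integrating xᵏ·cos(2nπx/a) by parts.
State is unnormalized: ∫|φ|² dx = 0.81000, and ∫φ*·x²·φ dx = 0.69662, so ⟨x²⟩ = 0.69662 / 0.81000.
⟨x²⟩ = 0.86003.

0.860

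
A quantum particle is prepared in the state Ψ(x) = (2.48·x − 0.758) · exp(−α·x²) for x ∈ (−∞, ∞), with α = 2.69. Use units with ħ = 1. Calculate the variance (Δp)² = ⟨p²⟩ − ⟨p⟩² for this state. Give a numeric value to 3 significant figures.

5.37

Compute ⟨p⟩ and ⟨p²⟩ separately; (Δp)² = ⟨p²⟩ − ⟨p⟩².
Expand each integrand as polynomial × e^(−2αx²) and use ∫x^(2j)·e^(−2αx²) dx = (2j−1)!!/(4α)^j · √(π/(2α)), odd powers → 0; here √(π/(2α)) = 0.76416. Differentiate with the product rule, d/dx e^(−αx²) = −2αx·e^(−αx²).
Normalization: ∫|Ψ|² dx = 0.87585.
⟨p⟩ = 0.0000 and ⟨p²⟩ = 5.3730.
(Δp)² = 5.3730 − (0.0000)² = 5.3730.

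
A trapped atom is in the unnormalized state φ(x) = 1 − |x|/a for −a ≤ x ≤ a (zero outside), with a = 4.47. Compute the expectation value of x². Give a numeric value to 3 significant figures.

2.00

⟨x²⟩ = ∫ x²·|φ|² dx / ∫|φ|² dx (integrals over the domain).
φ is even, so ∫ over [−a, a] = 2∫₀ᵃ with φ = 1 − x/a there: ∫₀ᵃ (1 − x/a)² dx = a/3, ∫₀ᵃ x²(1 − x/a)² dx = a³/30, ∫₀ᵃ x⁴(1 − x/a)² dx = a⁵/105.
State is unnormalized: ∫|φ|² dx = 2.9800, and ∫φ*·x²·φ dx = 5.9543, so ⟨x²⟩ = 5.9543 / 2.9800.
⟨x²⟩ = 1.9981.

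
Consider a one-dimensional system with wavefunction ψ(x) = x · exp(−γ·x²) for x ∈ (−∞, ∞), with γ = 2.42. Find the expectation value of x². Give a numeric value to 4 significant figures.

0.3099

⟨x²⟩ = ∫ x²·|ψ|² dx / ∫|ψ|² dx (integrals over the domain).
Expand each integrand as polynomial × e^(−2γx²) and use ∫x^(2j)·e^(−2γx²) dx = (2j−1)!!/(4γ)^j · √(π/(2γ)), odd powers → 0; here √(π/(2γ)) = 0.80566.
State is unnormalized: ∫|ψ|² dx = 0.083229, and ∫ψ*·x²·ψ dx = 0.025794, so ⟨x²⟩ = 0.025794 / 0.083229.
⟨x²⟩ = 0.30992.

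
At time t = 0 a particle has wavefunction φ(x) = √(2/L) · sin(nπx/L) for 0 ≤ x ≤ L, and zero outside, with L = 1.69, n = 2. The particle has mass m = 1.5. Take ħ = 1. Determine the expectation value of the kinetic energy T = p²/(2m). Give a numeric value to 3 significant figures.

4.61

T = −(ħ²/2m) d²/dx², so ⟨T⟩ = −(ħ²/2m) ∫ φ*·φ'' dx; with m = 1.5.
d/dx sin(nπx/L) = (nπ/L)·cos(nπx/L) and d²/dx² sin(nπx/L) = −(nπ/L)²·sin(nπx/L); on 0 ≤ x ≤ L, ∫sin²(nπx/L) dx = L/2 and ∫sin(nπx/L)·cos(nπx/L) dx = 0.
⟨T⟩ = 4.6075.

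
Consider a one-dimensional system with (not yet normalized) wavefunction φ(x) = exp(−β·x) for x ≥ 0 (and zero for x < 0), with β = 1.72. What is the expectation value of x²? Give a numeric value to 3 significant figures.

0.169

⟨x²⟩ = ∫ x²·|φ|² dx / ∫|φ|² dx (integrals over the domain).
Every integrand reduces to terms xʲ·e^(−2βx) on [0, ∞); use ∫₀^∞ xʲ·e^(−2βx) dx = j!/(2β)^(j+1).
State is unnormalized: ∫|φ|² dx = 0.29070, and ∫φ*·x²·φ dx = 0.049131, so ⟨x²⟩ = 0.049131 / 0.29070.
⟨x²⟩ = 0.16901.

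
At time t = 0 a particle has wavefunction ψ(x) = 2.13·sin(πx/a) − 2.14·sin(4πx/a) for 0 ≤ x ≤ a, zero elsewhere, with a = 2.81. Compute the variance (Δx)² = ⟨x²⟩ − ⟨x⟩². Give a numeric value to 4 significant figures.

0.4447

Compute ⟨x⟩ and ⟨x²⟩ separately, then (Δx)² = ⟨x²⟩ − ⟨x⟩².
On 0 ≤ x ≤ a (j ≠ l): ∫sin²(jπx/a) dx = a/2, ∫sin(jπx/a)·sin(lπx/a) dx = 0; diagonal moments ∫x·sin²(jπx/a) dx = a²/4, ∫x²·sin²(jπx/a) dx = a³·(1/6 − 1/(4j²π²)); cross terms ∫x·sin(jπx/a)·sin(lπx/a) dx = 0 for j + l even and −4jla²/(π²(j² − l²)²) for j + l odd, ∫x²·sin(jπx/a)·sin(lπx/a) dx = (−1)^(j+l)·4jla³/(π²(j² − l²)²); higher powers the same way via product-to-sum and parts.
Normalization: ∫|ψ|² dx = 12.809.
⟨x⟩ = 1.4455 and ⟨x²⟩ = 2.5342.
(Δx)² = 2.5342 − (1.4455)² = 0.44474.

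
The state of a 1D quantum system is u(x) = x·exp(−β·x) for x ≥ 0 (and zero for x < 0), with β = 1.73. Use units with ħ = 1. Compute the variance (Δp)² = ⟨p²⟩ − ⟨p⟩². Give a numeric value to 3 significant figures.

Compute ⟨p⟩ and ⟨p²⟩ separately; (Δp)² = ⟨p²⟩ − ⟨p⟩².
Differentiate x·exp(−β·x) with the product rule; every integrand then reduces to terms xʲ·e^(−2βx) on [0, ∞), with ∫₀^∞ xʲ·e^(−2βx) dx = j!/(2β)^(j+1).
Normalization: ∫|u|² dx = 0.048284.
⟨p⟩ = 0.0000 and ⟨p²⟩ = 2.9929.
(Δp)² = 2.9929 − (0.0000)² = 2.9929.

2.99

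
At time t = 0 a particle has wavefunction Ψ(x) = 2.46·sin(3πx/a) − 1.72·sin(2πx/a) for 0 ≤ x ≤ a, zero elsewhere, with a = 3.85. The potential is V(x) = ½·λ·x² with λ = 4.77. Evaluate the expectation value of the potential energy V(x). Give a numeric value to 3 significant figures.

18.0

⟨V⟩ = ∫ V(x)·|Ψ|² dx / ∫|Ψ|² dx.
On 0 ≤ x ≤ a (j ≠ l): ∫sin²(jπx/a) dx = a/2, ∫sin(jπx/a)·sin(lπx/a) dx = 0; diagonal moments ∫x·sin²(jπx/a) dx = a²/4, ∫x²·sin²(jπx/a) dx = a³·(1/6 − 1/(4j²π²)); cross terms ∫x·sin(jπx/a)·sin(lπx/a) dx = 0 for j + l even and −4jla²/(π²(j² − l²)²) for j + l odd, ∫x²·sin(jπx/a)·sin(lπx/a) dx = (−1)^(j+l)·4jla³/(π²(j² − l²)²); higher powers the same way via product-to-sum and parts.
State is unnormalized: ∫|Ψ|² dx = 17.344, and ∫Ψ*·V(x)·Ψ dx = 311.55, so ⟨V⟩ = 311.55 / 17.344.
⟨V⟩ = 17.962.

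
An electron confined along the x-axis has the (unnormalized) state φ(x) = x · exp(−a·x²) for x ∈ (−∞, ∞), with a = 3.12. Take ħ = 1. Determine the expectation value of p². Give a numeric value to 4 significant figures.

p² φ = −ħ² d²φ/dx²; ⟨p²⟩ = −ħ² ∫ φ*·φ'' dx / ∫|φ|² dx.
Expand each integrand as polynomial × e^(−2ax²) and use ∫x^(2j)·e^(−2ax²) dx = (2j−1)!!/(4a)^j · √(π/(2a)), odd powers → 0; here √(π/(2a)) = 0.70955. Differentiate with the product rule, d/dx e^(−ax²) = −2ax·e^(−ax²).
State is unnormalized: ∫|φ|² dx = 0.056855, and ∫φ*·(−ħ² φ'') dx = 0.53216, so ⟨p²⟩ = 0.53216 / 0.056855.
⟨p²⟩ = 9.3600.

9.360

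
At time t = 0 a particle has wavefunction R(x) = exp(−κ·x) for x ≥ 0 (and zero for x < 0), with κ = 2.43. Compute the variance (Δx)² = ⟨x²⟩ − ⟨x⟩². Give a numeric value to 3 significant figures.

Compute ⟨x⟩ and ⟨x²⟩ separately, then (Δx)² = ⟨x²⟩ − ⟨x⟩².
Every integrand reduces to terms xʲ·e^(−2κx) on [0, ∞); use ∫₀^∞ xʲ·e^(−2κx) dx = j!/(2κ)^(j+1).
Normalization: ∫|R|² dx = 0.20576.
⟨x⟩ = 0.20576 and ⟨x²⟩ = 0.084675.
(Δx)² = 0.084675 − (0.20576)² = 0.042338.

0.0423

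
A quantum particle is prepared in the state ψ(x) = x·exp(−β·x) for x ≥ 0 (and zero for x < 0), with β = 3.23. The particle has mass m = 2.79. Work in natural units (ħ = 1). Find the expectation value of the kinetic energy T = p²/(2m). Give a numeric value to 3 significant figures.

T = −(ħ²/2m) d²/dx², so ⟨T⟩ = −(ħ²/2m) ∫ ψ*·ψ'' dx / ∫|ψ|² dx; with m = 2.79.
Differentiate x·exp(−β·x) with the product rule; every integrand then reduces to terms xʲ·e^(−2βx) on [0, ∞), with ∫₀^∞ xʲ·e^(−2βx) dx = j!/(2β)^(j+1).
State is unnormalized: ∫|ψ|² dx = 0.0074188, and ∫ψ*·(−ħ²/2m · ψ'') dx = 0.013871, so ⟨T⟩ = 0.013871 / 0.0074188.
⟨T⟩ = 1.8697.

1.87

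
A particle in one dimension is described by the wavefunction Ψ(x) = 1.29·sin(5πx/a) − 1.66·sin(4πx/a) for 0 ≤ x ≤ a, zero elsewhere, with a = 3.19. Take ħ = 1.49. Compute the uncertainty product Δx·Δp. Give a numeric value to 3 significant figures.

Δx = √(⟨x²⟩−⟨x⟩²), Δp = √(⟨p²⟩−⟨p⟩²).
On 0 ≤ x ≤ a (j ≠ l): ∫sin²(jπx/a) dx = a/2, ∫sin(jπx/a)·sin(lπx/a) dx = 0; diagonal moments ∫x·sin²(jπx/a) dx = a²/4, ∫x²·sin²(jπx/a) dx = a³·(1/6 − 1/(4j²π²)); cross terms ∫x·sin(jπx/a)·sin(lπx/a) dx = 0 for j + l even and −4jla²/(π²(j² − l²)²) for j + l odd, ∫x²·sin(jπx/a)·sin(lπx/a) dx = (−1)^(j+l)·4jla³/(π²(j² − l²)²); higher powers the same way via product-to-sum and parts. d²/dx² sin(jπx/a) = −(jπ/a)²·sin(jπx/a); on 0 ≤ x ≤ a, ∫sin²(jπx/a) dx = a/2 and ∫sin(jπx/a)·sin(lπx/a) dx = 0 for j ≠ l, so only diagonal terms survive in ∫|Ψ|² and ∫Ψ·Ψ″; ∫Ψ·Ψ′ dx = [Ψ²/2] between the walls = 0.
Normalization: ∫|Ψ|² dx = 7.0494.
⟨x⟩ = 2.2137, ⟨x²⟩ = 5.3377 ⇒ Δx = 0.66136.
⟨p⟩ = 0.0000, ⟨p²⟩ = 41.748 ⇒ Δp = 6.4613.
Δx·Δp = 4.2733.

4.27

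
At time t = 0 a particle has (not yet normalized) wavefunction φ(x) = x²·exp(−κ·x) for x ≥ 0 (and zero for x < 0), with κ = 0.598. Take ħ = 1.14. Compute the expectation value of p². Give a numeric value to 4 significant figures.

p² φ = −ħ² d²φ/dx²; ⟨p²⟩ = −ħ² ∫ φ*·φ'' dx / ∫|φ|² dx.
Differentiate x²·exp(−κ·x) with the product rule; every integrand then reduces to terms xʲ·e^(−2κx) on [0, ∞), with ∫₀^∞ xʲ·e^(−2κx) dx = j!/(2κ)^(j+1).
State is unnormalized: ∫|φ|² dx = 9.8074, and ∫φ*·(−ħ² φ'') dx = 1.5193, so ⟨p²⟩ = 1.5193 / 9.8074.
⟨p²⟩ = 0.15491.

0.1549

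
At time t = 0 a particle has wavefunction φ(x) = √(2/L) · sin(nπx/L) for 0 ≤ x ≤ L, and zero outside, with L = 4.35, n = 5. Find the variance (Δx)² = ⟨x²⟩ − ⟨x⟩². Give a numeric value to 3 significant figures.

Compute ⟨x⟩ and ⟨x²⟩ separately, then (Δx)² = ⟨x²⟩ − ⟨x⟩².
With sin²θ = (1 − cos2θ)/2 on 0 ≤ x ≤ L: ∫sin²(nπx/L) dx = L/2, ∫x·sin²(nπx/L) dx = L²/4, ∫x²·sin²(nπx/L) dx = L³·(1/6 − 1/(4n²π²)); higher powers xᵏ the same way, integrating xᵏ·cos(2nπx/L) by parts.
⟨x⟩ = 2.1750 and ⟨x²⟩ = 6.2692.
(Δx)² = 6.2692 − (2.1750)² = 1.5385.

1.54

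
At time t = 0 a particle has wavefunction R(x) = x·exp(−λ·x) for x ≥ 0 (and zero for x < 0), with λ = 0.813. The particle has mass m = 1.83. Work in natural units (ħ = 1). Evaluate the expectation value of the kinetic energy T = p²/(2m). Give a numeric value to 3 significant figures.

0.181

T = −(ħ²/2m) d²/dx², so ⟨T⟩ = −(ħ²/2m) ∫ R*·R'' dx / ∫|R|² dx; with m = 1.83.
Differentiate x·exp(−λ·x) with the product rule; every integrand then reduces to terms xʲ·e^(−2λx) on [0, ∞), with ∫₀^∞ xʲ·e^(−2λx) dx = j!/(2λ)^(j+1).
State is unnormalized: ∫|R|² dx = 0.46523, and ∫R*·(−ħ²/2m · R'') dx = 0.084017, so ⟨T⟩ = 0.084017 / 0.46523.
⟨T⟩ = 0.18059.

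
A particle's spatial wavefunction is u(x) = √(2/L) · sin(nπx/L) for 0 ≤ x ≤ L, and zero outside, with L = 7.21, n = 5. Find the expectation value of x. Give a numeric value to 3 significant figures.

⟨x⟩ = ∫ x·|u|² dx (integrals over the domain).
With sin²θ = (1 − cos2θ)/2 on 0 ≤ x ≤ L: ∫sin²(nπx/L) dx = L/2, ∫x·sin²(nπx/L) dx = L²/4, ∫x²·sin²(nπx/L) dx = L³·(1/6 − 1/(4n²π²)); higher powers xᵏ the same way, integrating xᵏ·cos(2nπx/L) by parts.
⟨x⟩ = 3.6050.

3.61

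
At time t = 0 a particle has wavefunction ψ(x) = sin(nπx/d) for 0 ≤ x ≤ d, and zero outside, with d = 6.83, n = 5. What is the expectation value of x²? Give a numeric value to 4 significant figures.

15.46

⟨x²⟩ = ∫ x²·|ψ|² dx / ∫|ψ|² dx (integrals over the domain).
With sin²θ = (1 − cos2θ)/2 on 0 ≤ x ≤ d: ∫sin²(nπx/d) dx = d/2, ∫x·sin²(nπx/d) dx = d²/4, ∫x²·sin²(nπx/d) dx = d³·(1/6 − 1/(4n²π²)); higher powers xᵏ the same way, integrating xᵏ·cos(2nπx/d) by parts.
State is unnormalized: ∫|ψ|² dx = 3.4150, and ∫ψ*·x²·ψ dx = 52.779, so ⟨x²⟩ = 52.779 / 3.4150.
⟨x²⟩ = 15.455.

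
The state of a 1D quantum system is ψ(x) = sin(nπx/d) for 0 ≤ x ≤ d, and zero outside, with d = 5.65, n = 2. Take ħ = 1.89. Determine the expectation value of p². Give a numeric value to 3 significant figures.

p² ψ = −ħ² d²ψ/dx²; ⟨p²⟩ = −ħ² ∫ ψ*·ψ'' dx / ∫|ψ|² dx.
d/dx sin(nπx/d) = (nπ/d)·cos(nπx/d) and d²/dx² sin(nπx/d) = −(nπ/d)²·sin(nπx/d); on 0 ≤ x ≤ d, ∫sin²(nπx/d) dx = d/2 and ∫sin(nπx/d)·cos(nπx/d) dx = 0.
State is unnormalized: ∫|ψ|² dx = 2.8250, and ∫ψ*·(−ħ² ψ'') dx = 12.480, so ⟨p²⟩ = 12.480 / 2.8250.
⟨p²⟩ = 4.4176.

4.42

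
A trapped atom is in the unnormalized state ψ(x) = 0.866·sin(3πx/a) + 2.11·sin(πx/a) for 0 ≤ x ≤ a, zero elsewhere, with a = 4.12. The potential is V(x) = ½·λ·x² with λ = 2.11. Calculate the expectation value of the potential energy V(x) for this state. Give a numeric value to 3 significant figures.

5.66

⟨V⟩ = ∫ V(x)·|ψ|² dx / ∫|ψ|² dx.
On 0 ≤ x ≤ a (j ≠ l): ∫sin²(jπx/a) dx = a/2, ∫sin(jπx/a)·sin(lπx/a) dx = 0; diagonal moments ∫x·sin²(jπx/a) dx = a²/4, ∫x²·sin²(jπx/a) dx = a³·(1/6 − 1/(4j²π²)); cross terms ∫x·sin(jπx/a)·sin(lπx/a) dx = 0 for j + l even and −4jla²/(π²(j² − l²)²) for j + l odd, ∫x²·sin(jπx/a)·sin(lπx/a) dx = (−1)^(j+l)·4jla³/(π²(j² − l²)²); higher powers the same way via product-to-sum and parts.
State is unnormalized: ∫|ψ|² dx = 10.716, and ∫ψ*·V(x)·ψ dx = 60.615, so ⟨V⟩ = 60.615 / 10.716.
⟨V⟩ = 5.6564.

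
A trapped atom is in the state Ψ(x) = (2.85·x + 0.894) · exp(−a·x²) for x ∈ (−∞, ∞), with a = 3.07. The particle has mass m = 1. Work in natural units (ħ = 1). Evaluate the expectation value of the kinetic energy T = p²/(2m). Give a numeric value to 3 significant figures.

2.93

T = −(ħ²/2m) d²/dx², so ⟨T⟩ = −(ħ²/2m) ∫ Ψ*·Ψ'' dx / ∫|Ψ|² dx; with m = 1.
Expand each integrand as polynomial × e^(−2ax²) and use ∫x^(2j)·e^(−2ax²) dx = (2j−1)!!/(4a)^j · √(π/(2a)), odd powers → 0; here √(π/(2a)) = 0.71530. Differentiate with the product rule, d/dx e^(−ax²) = −2ax·e^(−ax²).
State is unnormalized: ∫|Ψ|² dx = 1.0448, and ∫Ψ*·(−ħ²/2m · Ψ'') dx = 3.0563, so ⟨T⟩ = 3.0563 / 1.0448.
⟨T⟩ = 2.9252.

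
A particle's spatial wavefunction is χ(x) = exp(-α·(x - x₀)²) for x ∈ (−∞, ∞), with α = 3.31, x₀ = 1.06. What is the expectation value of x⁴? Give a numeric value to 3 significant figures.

1.79

⟨x⁴⟩ = ∫ x⁴·|χ|² dx / ∫|χ|² dx (integrals over the domain).
Gaussian moments (u = x − x₀): ∫u^(2j)·e^(−2αu²) du = (2j−1)!!/(4α)^j · √(π/(2α)), odd powers integrate to 0; here √(π/(2α)) = 0.68888.
State is unnormalized: ∫|χ|² dx = 0.68888, and ∫χ*·x⁴·χ dx = 1.2323, so ⟨x⁴⟩ = 1.2323 / 0.68888.
⟨x⁴⟩ = 1.7888.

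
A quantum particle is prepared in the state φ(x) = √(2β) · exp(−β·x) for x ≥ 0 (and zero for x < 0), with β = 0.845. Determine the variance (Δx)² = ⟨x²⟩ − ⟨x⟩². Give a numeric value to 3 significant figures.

Compute ⟨x⟩ and ⟨x²⟩ separately, then (Δx)² = ⟨x²⟩ − ⟨x⟩².
Every integrand reduces to terms xʲ·e^(−2βx) on [0, ∞); use ∫₀^∞ xʲ·e^(−2βx) dx = j!/(2β)^(j+1).
⟨x⟩ = 0.59172 and ⟨x²⟩ = 0.70026.
(Δx)² = 0.70026 − (0.59172)² = 0.35013.

0.350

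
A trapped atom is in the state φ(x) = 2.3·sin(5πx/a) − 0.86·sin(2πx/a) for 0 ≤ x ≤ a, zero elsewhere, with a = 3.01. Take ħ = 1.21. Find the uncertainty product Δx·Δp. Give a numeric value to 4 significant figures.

Δx = √(⟨x²⟩−⟨x⟩²), Δp = √(⟨p²⟩−⟨p⟩²).
On 0 ≤ x ≤ a (j ≠ l): ∫sin²(jπx/a) dx = a/2, ∫sin(jπx/a)·sin(lπx/a) dx = 0; diagonal moments ∫x·sin²(jπx/a) dx = a²/4, ∫x²·sin²(jπx/a) dx = a³·(1/6 − 1/(4j²π²)); cross terms ∫x·sin(jπx/a)·sin(lπx/a) dx = 0 for j + l even and −4jla²/(π²(j² − l²)²) for j + l odd, ∫x²·sin(jπx/a)·sin(lπx/a) dx = (−1)^(j+l)·4jla³/(π²(j² − l²)²); higher powers the same way via product-to-sum and parts. d²/dx² sin(jπx/a) = −(jπ/a)²·sin(jπx/a); on 0 ≤ x ≤ a, ∫sin²(jπx/a) dx = a/2 and ∫sin(jπx/a)·sin(lπx/a) dx = 0 for j ≠ l, so only diagonal terms survive in ∫|φ|² and ∫φ·φ″; ∫φ·φ′ dx = [φ²/2] between the walls = 0.
Normalization: ∫|φ|² dx = 9.0745.
⟨x⟩ = 1.5413, ⟨x²⟩ = 3.0991 ⇒ Δx = 0.85059.
⟨p⟩ = 0.0000, ⟨p²⟩ = 35.765 ⇒ Δp = 5.9803.
Δx·Δp = 5.0868.

5.087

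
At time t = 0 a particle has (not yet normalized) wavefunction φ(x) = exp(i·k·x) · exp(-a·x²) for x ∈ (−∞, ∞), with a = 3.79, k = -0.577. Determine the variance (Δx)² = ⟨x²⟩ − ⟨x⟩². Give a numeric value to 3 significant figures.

0.0660

Compute ⟨x⟩ and ⟨x²⟩ separately, then (Δx)² = ⟨x²⟩ − ⟨x⟩².
Gaussian moments: ∫x^(2j)·e^(−2ax²) dx = (2j−1)!!/(4a)^j · √(π/(2a)), odd powers integrate to 0; here √(π/(2a)) = 0.64378.
Normalization: ∫|φ|² dx = 0.64378.
⟨x⟩ = 0.0000 and ⟨x²⟩ = 0.065963.
(Δx)² = 0.065963 − (0.0000)² = 0.065963.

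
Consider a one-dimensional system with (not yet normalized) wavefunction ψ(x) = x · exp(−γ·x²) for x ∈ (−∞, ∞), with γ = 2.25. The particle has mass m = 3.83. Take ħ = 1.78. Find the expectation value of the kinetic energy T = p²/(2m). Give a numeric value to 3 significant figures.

2.79

T = −(ħ²/2m) d²/dx², so ⟨T⟩ = −(ħ²/2m) ∫ ψ*·ψ'' dx / ∫|ψ|² dx; with m = 3.83.
Expand each integrand as polynomial × e^(−2γx²) and use ∫x^(2j)·e^(−2γx²) dx = (2j−1)!!/(4γ)^j · √(π/(2γ)), odd powers → 0; here √(π/(2γ)) = 0.83554. Differentiate with the product rule, d/dx e^(−γx²) = −2γx·e^(−γx²).
State is unnormalized: ∫|ψ|² dx = 0.092838, and ∫ψ*·(−ħ²/2m · ψ'') dx = 0.25920, so ⟨T⟩ = 0.25920 / 0.092838.
⟨T⟩ = 2.7920.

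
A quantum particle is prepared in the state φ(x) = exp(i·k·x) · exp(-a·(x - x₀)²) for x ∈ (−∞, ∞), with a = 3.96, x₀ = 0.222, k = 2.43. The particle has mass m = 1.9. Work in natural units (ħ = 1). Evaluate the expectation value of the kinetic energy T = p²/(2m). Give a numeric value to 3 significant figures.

2.60

T = −(ħ²/2m) d²/dx², so ⟨T⟩ = −(ħ²/2m) ∫ φ*·φ'' dx / ∫|φ|² dx; with m = 1.9.
Gaussian moments (u = x − x₀): ∫u^(2j)·e^(−2au²) du = (2j−1)!!/(4a)^j · √(π/(2a)), odd powers integrate to 0; here √(π/(2a)) = 0.62981. Derivatives: φ′ = (ik − 2au)·φ, φ″ = ((ik − 2au)² − 2a)·φ; the odd-in-u pieces drop out.
State is unnormalized: ∫|φ|² dx = 0.62981, and ∫φ*·(−ħ²/2m · φ'') dx = 1.6350, so ⟨T⟩ = 1.6350 / 0.62981.
⟨T⟩ = 2.5960.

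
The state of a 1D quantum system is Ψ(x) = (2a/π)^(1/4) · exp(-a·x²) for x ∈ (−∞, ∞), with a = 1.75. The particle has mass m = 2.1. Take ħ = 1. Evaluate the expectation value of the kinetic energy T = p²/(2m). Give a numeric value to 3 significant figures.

T = −(ħ²/2m) d²/dx², so ⟨T⟩ = −(ħ²/2m) ∫ Ψ*·Ψ'' dx; with m = 2.1.
Gaussian moments: ∫x^(2j)·e^(−2ax²) dx = (2j−1)!!/(4a)^j · √(π/(2a)), odd powers integrate to 0; here √(π/(2a)) = 0.94742. Derivatives: d/dx e^(−ax²) = −2ax·e^(−ax²), d²/dx² e^(−ax²) = (4a²x² − 2a)·e^(−ax²).
⟨T⟩ = 0.41667.

0.417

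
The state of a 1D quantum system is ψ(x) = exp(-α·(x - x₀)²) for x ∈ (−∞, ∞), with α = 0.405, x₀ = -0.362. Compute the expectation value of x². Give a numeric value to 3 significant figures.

0.748

⟨x²⟩ = ∫ x²·|ψ|² dx / ∫|ψ|² dx (integrals over the domain).
Gaussian moments (u = x − x₀): ∫u^(2j)·e^(−2αu²) du = (2j−1)!!/(4α)^j · √(π/(2α)), odd powers integrate to 0; here √(π/(2α)) = 1.9694.
State is unnormalized: ∫|ψ|² dx = 1.9694, and ∫ψ*·x²·ψ dx = 1.4738, so ⟨x²⟩ = 1.4738 / 1.9694.
⟨x²⟩ = 0.74833.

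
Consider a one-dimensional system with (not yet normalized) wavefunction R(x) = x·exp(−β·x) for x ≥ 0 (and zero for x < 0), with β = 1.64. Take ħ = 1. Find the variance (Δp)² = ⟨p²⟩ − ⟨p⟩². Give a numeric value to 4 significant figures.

Compute ⟨p⟩ and ⟨p²⟩ separately; (Δp)² = ⟨p²⟩ − ⟨p⟩².
Differentiate x·exp(−β·x) with the product rule; every integrand then reduces to terms xʲ·e^(−2βx) on [0, ∞), with ∫₀^∞ xʲ·e^(−2βx) dx = j!/(2β)^(j+1).
Normalization: ∫|R|² dx = 0.056677.
⟨p⟩ = 0.0000 and ⟨p²⟩ = 2.6896.
(Δp)² = 2.6896 − (0.0000)² = 2.6896.

2.690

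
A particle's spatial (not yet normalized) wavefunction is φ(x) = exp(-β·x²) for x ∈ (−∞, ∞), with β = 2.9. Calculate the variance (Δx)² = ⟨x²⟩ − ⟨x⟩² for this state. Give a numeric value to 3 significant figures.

0.0862

Compute ⟨x⟩ and ⟨x²⟩ separately, then (Δx)² = ⟨x²⟩ − ⟨x⟩².
Gaussian moments: ∫x^(2j)·e^(−2βx²) dx = (2j−1)!!/(4β)^j · √(π/(2β)), odd powers integrate to 0; here √(π/(2β)) = 0.73597.
Normalization: ∫|φ|² dx = 0.73597.
⟨x⟩ = 0.0000 and ⟨x²⟩ = 0.086207.
(Δx)² = 0.086207 − (0.0000)² = 0.086207.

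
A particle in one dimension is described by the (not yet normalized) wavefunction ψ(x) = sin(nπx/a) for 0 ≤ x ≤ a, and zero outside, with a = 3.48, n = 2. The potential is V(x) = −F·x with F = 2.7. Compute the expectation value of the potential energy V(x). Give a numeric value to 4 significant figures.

⟨V⟩ = ∫ V(x)·|ψ|² dx / ∫|ψ|² dx.
With sin²θ = (1 − cos2θ)/2 on 0 ≤ x ≤ a: ∫sin²(nπx/a) dx = a/2, ∫x·sin²(nπx/a) dx = a²/4, ∫x²·sin²(nπx/a) dx = a³·(1/6 − 1/(4n²π²)); higher powers xᵏ the same way, integrating xᵏ·cos(2nπx/a) by parts.
State is unnormalized: ∫|ψ|² dx = 1.7400, and ∫ψ*·V(x)·ψ dx = -8.1745, so ⟨V⟩ = -8.1745 / 1.7400.
⟨V⟩ = -4.6980.

-4.698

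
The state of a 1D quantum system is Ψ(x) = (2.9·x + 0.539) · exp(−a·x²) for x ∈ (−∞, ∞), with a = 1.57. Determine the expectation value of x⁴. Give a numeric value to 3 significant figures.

⟨x⁴⟩ = ∫ x⁴·|Ψ|² dx / ∫|Ψ|² dx (integrals over the domain).
Expand each integrand as polynomial × e^(−2ax²) and use ∫x^(2j)·e^(−2ax²) dx = (2j−1)!!/(4a)^j · √(π/(2a)), odd powers → 0; here √(π/(2a)) = 1.0003.
State is unnormalized: ∫|Ψ|² dx = 1.6301, and ∫Ψ*·x⁴·Ψ dx = 0.53157, so ⟨x⁴⟩ = 0.53157 / 1.6301.
⟨x⁴⟩ = 0.32610.

0.326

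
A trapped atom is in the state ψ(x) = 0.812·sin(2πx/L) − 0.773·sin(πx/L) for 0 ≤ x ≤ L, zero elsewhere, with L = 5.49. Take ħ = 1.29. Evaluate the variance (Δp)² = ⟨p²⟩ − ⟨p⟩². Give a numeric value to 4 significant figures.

1.403

Compute ⟨p⟩ and ⟨p²⟩ separately; (Δp)² = ⟨p²⟩ − ⟨p⟩².
d²/dx² sin(jπx/L) = −(jπ/L)²·sin(jπx/L); on 0 ≤ x ≤ L, ∫sin²(jπx/L) dx = L/2 and ∫sin(jπx/L)·sin(lπx/L) dx = 0 for j ≠ l, so only diagonal terms survive in ∫|ψ|² and ∫ψ·ψ″; ∫ψ·ψ′ dx = [ψ²/2] between the walls = 0.
Normalization: ∫|ψ|² dx = 3.4501.
⟨p⟩ = 0.0000 and ⟨p²⟩ = 1.4025.
(Δp)² = 1.4025 − (0.0000)² = 1.4025.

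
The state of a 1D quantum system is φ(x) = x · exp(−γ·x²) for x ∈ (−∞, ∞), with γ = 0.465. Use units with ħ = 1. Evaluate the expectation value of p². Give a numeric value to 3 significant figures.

p² φ = −ħ² d²φ/dx²; ⟨p²⟩ = −ħ² ∫ φ*·φ'' dx / ∫|φ|² dx.
Expand each integrand as polynomial × e^(−2γx²) and use ∫x^(2j)·e^(−2γx²) dx = (2j−1)!!/(4γ)^j · √(π/(2γ)), odd powers → 0; here √(π/(2γ)) = 1.8379. Differentiate with the product rule, d/dx e^(−γx²) = −2γx·e^(−γx²).
State is unnormalized: ∫|φ|² dx = 0.98814, and ∫φ*·(−ħ² φ'') dx = 1.3785, so ⟨p²⟩ = 1.3785 / 0.98814.
⟨p²⟩ = 1.3950.

1.40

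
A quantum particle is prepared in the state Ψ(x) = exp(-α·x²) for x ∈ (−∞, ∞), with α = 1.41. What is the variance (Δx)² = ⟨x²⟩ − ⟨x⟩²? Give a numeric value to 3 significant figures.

Compute ⟨x⟩ and ⟨x²⟩ separately, then (Δx)² = ⟨x²⟩ − ⟨x⟩².
Gaussian moments: ∫x^(2j)·e^(−2αx²) dx = (2j−1)!!/(4α)^j · √(π/(2α)), odd powers integrate to 0; here √(π/(2α)) = 1.0555.
Normalization: ∫|Ψ|² dx = 1.0555.
⟨x⟩ = 0.0000 and ⟨x²⟩ = 0.17730.
(Δx)² = 0.17730 − (0.0000)² = 0.17730.

0.177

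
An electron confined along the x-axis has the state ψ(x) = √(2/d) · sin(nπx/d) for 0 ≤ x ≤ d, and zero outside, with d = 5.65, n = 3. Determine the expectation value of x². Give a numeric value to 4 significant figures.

⟨x²⟩ = ∫ x²·|ψ|² dx (integrals over the domain).
With sin²θ = (1 − cos2θ)/2 on 0 ≤ x ≤ d: ∫sin²(nπx/d) dx = d/2, ∫x·sin²(nπx/d) dx = d²/4, ∫x²·sin²(nπx/d) dx = d³·(1/6 − 1/(4n²π²)); higher powers xᵏ the same way, integrating xᵏ·cos(2nπx/d) by parts.
⟨x²⟩ = 10.461.

10.46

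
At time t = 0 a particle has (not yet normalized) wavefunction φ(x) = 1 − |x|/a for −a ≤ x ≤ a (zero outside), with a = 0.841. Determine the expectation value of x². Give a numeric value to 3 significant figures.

⟨x²⟩ = ∫ x²·|φ|² dx / ∫|φ|² dx (integrals over the domain).
φ is even, so ∫ over [−a, a] = 2∫₀ᵃ with φ = 1 − x/a there: ∫₀ᵃ (1 − x/a)² dx = a/3, ∫₀ᵃ x²(1 − x/a)² dx = a³/30, ∫₀ᵃ x⁴(1 − x/a)² dx = a⁵/105.
State is unnormalized: ∫|φ|² dx = 0.56067, and ∫φ*·x²·φ dx = 0.039655, so ⟨x²⟩ = 0.039655 / 0.56067.
⟨x²⟩ = 0.070728.

0.0707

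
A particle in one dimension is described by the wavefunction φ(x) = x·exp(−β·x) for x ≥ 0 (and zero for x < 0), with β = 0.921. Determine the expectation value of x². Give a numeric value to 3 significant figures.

3.54

⟨x²⟩ = ∫ x²·|φ|² dx / ∫|φ|² dx (integrals over the domain).
Every integrand reduces to terms xʲ·e^(−2βx) on [0, ∞); use ∫₀^∞ xʲ·e^(−2βx) dx = j!/(2β)^(j+1).
State is unnormalized: ∫|φ|² dx = 0.32001, and ∫φ*·x²·φ dx = 1.1318, so ⟨x²⟩ = 1.1318 / 0.32001.
⟨x²⟩ = 3.5367.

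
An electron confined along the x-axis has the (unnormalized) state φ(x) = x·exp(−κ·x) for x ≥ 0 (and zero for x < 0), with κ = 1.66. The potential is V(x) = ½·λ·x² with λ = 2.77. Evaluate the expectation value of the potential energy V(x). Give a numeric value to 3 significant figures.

⟨V⟩ = ∫ V(x)·|φ|² dx / ∫|φ|² dx.
Every integrand reduces to terms xʲ·e^(−2κx) on [0, ∞); use ∫₀^∞ xʲ·e^(−2κx) dx = j!/(2κ)^(j+1).
State is unnormalized: ∫|φ|² dx = 0.054653, and ∫φ*·V(x)·φ dx = 0.082408, so ⟨V⟩ = 0.082408 / 0.054653.
⟨V⟩ = 1.5078.

1.51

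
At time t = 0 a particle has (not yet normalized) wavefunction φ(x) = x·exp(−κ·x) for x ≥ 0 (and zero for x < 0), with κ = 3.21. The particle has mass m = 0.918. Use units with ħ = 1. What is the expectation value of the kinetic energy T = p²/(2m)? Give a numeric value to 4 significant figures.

T = −(ħ²/2m) d²/dx², so ⟨T⟩ = −(ħ²/2m) ∫ φ*·φ'' dx / ∫|φ|² dx; with m = 0.918.
Differentiate x·exp(−κ·x) with the product rule; every integrand then reduces to terms xʲ·e^(−2κx) on [0, ∞), with ∫₀^∞ xʲ·e^(−2κx) dx = j!/(2κ)^(j+1).
State is unnormalized: ∫|φ|² dx = 0.0075583, and ∫φ*·(−ħ²/2m · φ'') dx = 0.042419, so ⟨T⟩ = 0.042419 / 0.0075583.
⟨T⟩ = 5.6123.

5.612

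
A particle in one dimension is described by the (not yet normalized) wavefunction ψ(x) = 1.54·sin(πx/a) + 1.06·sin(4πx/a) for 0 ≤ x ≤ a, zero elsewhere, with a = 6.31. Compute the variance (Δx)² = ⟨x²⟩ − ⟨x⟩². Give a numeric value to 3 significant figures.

Compute ⟨x⟩ and ⟨x²⟩ separately, then (Δx)² = ⟨x²⟩ − ⟨x⟩².
On 0 ≤ x ≤ a (j ≠ l): ∫sin²(jπx/a) dx = a/2, ∫sin(jπx/a)·sin(lπx/a) dx = 0; diagonal moments ∫x·sin²(jπx/a) dx = a²/4, ∫x²·sin²(jπx/a) dx = a³·(1/6 − 1/(4j²π²)); cross terms ∫x·sin(jπx/a)·sin(lπx/a) dx = 0 for j + l even and −4jla²/(π²(j² − l²)²) for j + l odd, ∫x²·sin(jπx/a)·sin(lπx/a) dx = (−1)^(j+l)·4jla³/(π²(j² − l²)²); higher powers the same way via product-to-sum and parts.
Normalization: ∫|ψ|² dx = 11.027.
⟨x⟩ = 3.0701 and ⟨x²⟩ = 11.327.
(Δx)² = 11.327 − (3.0701)² = 1.9016.

1.90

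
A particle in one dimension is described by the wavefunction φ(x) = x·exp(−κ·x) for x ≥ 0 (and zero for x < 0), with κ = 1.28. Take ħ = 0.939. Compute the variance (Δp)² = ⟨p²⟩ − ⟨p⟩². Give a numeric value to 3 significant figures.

Compute ⟨p⟩ and ⟨p²⟩ separately; (Δp)² = ⟨p²⟩ − ⟨p⟩².
Differentiate x·exp(−κ·x) with the product rule; every integrand then reduces to terms xʲ·e^(−2κx) on [0, ∞), with ∫₀^∞ xʲ·e^(−2κx) dx = j!/(2κ)^(j+1).
Normalization: ∫|φ|² dx = 0.11921.
⟨p⟩ = 0.0000 and ⟨p²⟩ = 1.4446.
(Δp)² = 1.4446 − (0.0000)² = 1.4446.

1.44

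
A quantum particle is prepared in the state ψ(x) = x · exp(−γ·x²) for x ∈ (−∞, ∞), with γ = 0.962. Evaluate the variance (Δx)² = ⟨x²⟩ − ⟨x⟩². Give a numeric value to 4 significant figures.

Compute ⟨x⟩ and ⟨x²⟩ separately, then (Δx)² = ⟨x²⟩ − ⟨x⟩².
Expand each integrand as polynomial × e^(−2γx²) and use ∫x^(2j)·e^(−2γx²) dx = (2j−1)!!/(4γ)^j · √(π/(2γ)), odd powers → 0; here √(π/(2γ)) = 1.2778.
Normalization: ∫|ψ|² dx = 0.33208.
⟨x⟩ = 0.0000 and ⟨x²⟩ = 0.77963.
(Δx)² = 0.77963 − (0.0000)² = 0.77963.

0.7796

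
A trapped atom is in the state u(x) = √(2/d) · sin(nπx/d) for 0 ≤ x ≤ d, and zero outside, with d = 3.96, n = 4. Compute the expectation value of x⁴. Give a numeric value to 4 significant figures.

⟨x⁴⟩ = ∫ x⁴·|u|² dx (integrals over the domain).
With sin²θ = (1 − cos2θ)/2 on 0 ≤ x ≤ d: ∫sin²(nπx/d) dx = d/2, ∫x·sin²(nπx/d) dx = d²/4, ∫x²·sin²(nπx/d) dx = d³·(1/6 − 1/(4n²π²)); higher powers xᵏ the same way, integrating xᵏ·cos(2nπx/d) by parts.
⟨x⁴⟩ = 47.640.

47.64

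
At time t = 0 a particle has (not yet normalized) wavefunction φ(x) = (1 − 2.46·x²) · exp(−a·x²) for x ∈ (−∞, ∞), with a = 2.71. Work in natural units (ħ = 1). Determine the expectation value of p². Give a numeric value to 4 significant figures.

7.018

p² φ = −ħ² d²φ/dx²; ⟨p²⟩ = −ħ² ∫ φ*·φ'' dx / ∫|φ|² dx.
Expand each integrand as polynomial × e^(−2ax²) and use ∫x^(2j)·e^(−2ax²) dx = (2j−1)!!/(4a)^j · √(π/(2a)), odd powers → 0; here √(π/(2a)) = 0.76133. Differentiate with the product rule, d/dx e^(−ax²) = −2ax·e^(−ax²).
State is unnormalized: ∫|φ|² dx = 0.53341, and ∫φ*·(−ħ² φ'') dx = 3.7435, so ⟨p²⟩ = 3.7435 / 0.53341.
⟨p²⟩ = 7.0179.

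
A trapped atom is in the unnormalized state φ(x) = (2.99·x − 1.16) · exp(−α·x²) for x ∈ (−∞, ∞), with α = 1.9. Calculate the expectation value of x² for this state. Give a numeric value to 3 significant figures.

0.254

⟨x²⟩ = ∫ x²·|φ|² dx / ∫|φ|² dx (integrals over the domain).
Expand each integrand as polynomial × e^(−2αx²) and use ∫x^(2j)·e^(−2αx²) dx = (2j−1)!!/(4α)^j · √(π/(2α)), odd powers → 0; here √(π/(2α)) = 0.90925.
State is unnormalized: ∫|φ|² dx = 2.2931, and ∫φ*·x²·φ dx = 0.58319, so ⟨x²⟩ = 0.58319 / 2.2931.
⟨x²⟩ = 0.25433.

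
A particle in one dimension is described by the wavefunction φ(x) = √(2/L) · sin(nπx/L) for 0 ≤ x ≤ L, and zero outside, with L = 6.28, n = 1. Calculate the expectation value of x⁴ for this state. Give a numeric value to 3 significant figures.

177.

⟨x⁴⟩ = ∫ x⁴·|φ|² dx (integrals over the domain).
With sin²θ = (1 − cos2θ)/2 on 0 ≤ x ≤ L: ∫sin²(nπx/L) dx = L/2, ∫x·sin²(nπx/L) dx = L²/4, ∫x²·sin²(nπx/L) dx = L³·(1/6 − 1/(4n²π²)); higher powers xᵏ the same way, integrating xᵏ·cos(2nπx/L) by parts.
⟨x⁴⟩ = 177.44.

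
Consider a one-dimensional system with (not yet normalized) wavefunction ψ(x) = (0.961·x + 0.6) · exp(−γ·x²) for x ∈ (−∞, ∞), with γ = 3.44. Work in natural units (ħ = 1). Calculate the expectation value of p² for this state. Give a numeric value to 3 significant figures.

p² ψ = −ħ² d²ψ/dx²; ⟨p²⟩ = −ħ² ∫ ψ*·ψ'' dx / ∫|ψ|² dx.
Expand each integrand as polynomial × e^(−2γx²) and use ∫x^(2j)·e^(−2γx²) dx = (2j−1)!!/(4γ)^j · √(π/(2γ)), odd powers → 0; here √(π/(2γ)) = 0.67574. Differentiate with the product rule, d/dx e^(−γx²) = −2γx·e^(−γx²).
State is unnormalized: ∫|ψ|² dx = 0.28862, and ∫ψ*·(−ħ² ψ'') dx = 1.3049, so ⟨p²⟩ = 1.3049 / 0.28862.
⟨p²⟩ = 4.5211.

4.52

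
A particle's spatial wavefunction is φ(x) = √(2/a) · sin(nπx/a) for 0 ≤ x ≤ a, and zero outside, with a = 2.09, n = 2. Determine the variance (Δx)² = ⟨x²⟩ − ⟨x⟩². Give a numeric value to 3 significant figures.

Compute ⟨x⟩ and ⟨x²⟩ separately, then (Δx)² = ⟨x²⟩ − ⟨x⟩².
With sin²θ = (1 − cos2θ)/2 on 0 ≤ x ≤ a: ∫sin²(nπx/a) dx = a/2, ∫x·sin²(nπx/a) dx = a²/4, ∫x²·sin²(nπx/a) dx = a³·(1/6 − 1/(4n²π²)); higher powers xᵏ the same way, integrating xᵏ·cos(2nπx/a) by parts.
⟨x⟩ = 1.0450 and ⟨x²⟩ = 1.4007.
(Δx)² = 1.4007 − (1.0450)² = 0.30869.

0.309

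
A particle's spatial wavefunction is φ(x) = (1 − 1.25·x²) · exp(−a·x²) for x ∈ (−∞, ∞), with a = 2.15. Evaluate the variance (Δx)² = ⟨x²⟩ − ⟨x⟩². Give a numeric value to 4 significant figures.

Compute ⟨x⟩ and ⟨x²⟩ separately, then (Δx)² = ⟨x²⟩ − ⟨x⟩².
Expand each integrand as polynomial × e^(−2ax²) and use ∫x^(2j)·e^(−2ax²) dx = (2j−1)!!/(4a)^j · √(π/(2a)), odd powers → 0; here √(π/(2a)) = 0.85475.
Normalization: ∫|φ|² dx = 0.66045.
⟨x⟩ = 0.0000 and ⟨x²⟩ = 0.066937.
(Δx)² = 0.066937 − (0.0000)² = 0.066937.

0.06694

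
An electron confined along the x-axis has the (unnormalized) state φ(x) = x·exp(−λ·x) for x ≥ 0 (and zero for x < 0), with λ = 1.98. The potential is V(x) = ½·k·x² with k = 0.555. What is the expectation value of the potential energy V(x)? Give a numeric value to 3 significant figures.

⟨V⟩ = ∫ V(x)·|φ|² dx / ∫|φ|² dx.
Every integrand reduces to terms xʲ·e^(−2λx) on [0, ∞); use ∫₀^∞ xʲ·e^(−2λx) dx = j!/(2λ)^(j+1).
State is unnormalized: ∫|φ|² dx = 0.032207, and ∫φ*·V(x)·φ dx = 0.0068391, so ⟨V⟩ = 0.0068391 / 0.032207.
⟨V⟩ = 0.21235.

0.212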